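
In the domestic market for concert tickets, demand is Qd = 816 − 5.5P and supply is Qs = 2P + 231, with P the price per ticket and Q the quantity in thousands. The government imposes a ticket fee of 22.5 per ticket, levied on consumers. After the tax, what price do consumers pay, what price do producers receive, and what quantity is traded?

Before the tax: set 816 − 5.5P = 2P + 231 → P* = 78, Q* = 387.
With the tax collected from consumers, demand (in seller-price terms) shifts: Qd = 816 − 5.5(P + 22.5).
Solving gives Q = 354 with consumers paying 84 and producers receiving 61.5 (the 22.5 wedge).
The less price-elastic side of the market bears the larger share of a per-unit tax.

Consumers pay 84; producers receive 61.5; quantity = 354.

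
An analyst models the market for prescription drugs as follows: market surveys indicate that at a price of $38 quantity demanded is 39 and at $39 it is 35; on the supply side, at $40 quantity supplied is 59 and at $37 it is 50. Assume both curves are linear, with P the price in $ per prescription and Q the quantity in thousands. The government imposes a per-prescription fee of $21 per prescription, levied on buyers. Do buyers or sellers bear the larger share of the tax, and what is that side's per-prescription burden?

Sellers bear the larger share: $12 per prescription.

Demand slope: (35 − 39)/(39 − 38) = -4, so Qd = 191 − 4P.
Supply slope: (50 − 59)/(37 − 40) = 3, so Qs = 3P − 61.
Without the tax, 191 − 4P = 3P − 61 gives 7P = 252, so P* = $36 and Q* = 47.
With the tax collected from buyers, demand (in seller-price terms) shifts: Qd = 191 − 4(P + 21).
Solving gives Q = 11 with buyers paying $45 and sellers receiving $24 (the $21 wedge).
Per-prescription burden: buyers $9, sellers $12.
Sellers take the larger share because supply is less price-elastic here (demand slope 4 vs supply slope 3).
The less price-elastic side of the market bears the larger share of a per-unit tax.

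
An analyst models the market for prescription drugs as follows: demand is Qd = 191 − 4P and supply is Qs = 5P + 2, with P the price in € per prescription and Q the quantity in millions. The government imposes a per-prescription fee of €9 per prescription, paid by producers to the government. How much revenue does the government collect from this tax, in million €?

Tax revenue = €783 million.

Without the tax, 191 − 4P = 5P + 2 gives 9P = 189, so P* = €21 and Q* = 107.
With the tax collected from producers, supply shifts: Qs = 5(P − 9) + 2.
Solving gives Q = 87 with consumers paying €26 and producers receiving €17 (the €9 wedge).
Revenue = t · Q = 9 · 87 = €783.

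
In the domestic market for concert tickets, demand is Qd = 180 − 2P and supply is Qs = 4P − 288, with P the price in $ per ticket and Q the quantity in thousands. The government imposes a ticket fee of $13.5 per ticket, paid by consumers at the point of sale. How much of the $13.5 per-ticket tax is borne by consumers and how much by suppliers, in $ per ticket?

Consumers bear $9 per ticket; suppliers bear $4.5 per ticket.

Without the tax, 180 − 2P = 4P − 288 gives 6P = 468, so P* = $78 and Q* = 24.
With the tax collected from consumers, demand (in seller-price terms) shifts: Qd = 180 − 2(P + 13.5).
New equilibrium: consumers pay $87, suppliers receive $73.5, Q = 6. (Wedge: Pb − Ps = 13.5.)
Burden on consumers: $9; on suppliers: $4.5. (They sum to $13.5.)
The less price-elastic side of the market bears the larger share of a per-unit tax.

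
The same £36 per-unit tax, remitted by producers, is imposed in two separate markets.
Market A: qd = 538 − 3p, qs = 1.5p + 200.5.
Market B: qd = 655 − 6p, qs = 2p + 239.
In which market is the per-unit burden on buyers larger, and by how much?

Market A: pre-tax p* = £75, q* = 313; post-tax q = 277; per-unit burden on buyers = £12.
Market B: pre-tax p* = £52, q* = 343; post-tax q = 289; per-unit burden on buyers = £9.
Difference: £12 vs £9 → market A is larger by £3.

Market A, by £3.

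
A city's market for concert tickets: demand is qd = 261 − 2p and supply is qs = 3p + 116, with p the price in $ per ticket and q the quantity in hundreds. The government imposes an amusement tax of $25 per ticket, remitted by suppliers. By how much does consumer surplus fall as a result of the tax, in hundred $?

Consumer surplus falls by $2820 hundred.

Before the tax: set 261 − 2p = 3p + 116 → p* = $29, q* = 203.
With the tax collected from suppliers, supply shifts: qs = 3(p − 25) + 116.
Solving gives q = 173 with consumers paying $44 and suppliers receiving $19 (the $25 wedge).
ΔCS is the trapezoid between Q = 173 and Q = 203 of height $15: ½ · (203 + 173) · 15 = $2820.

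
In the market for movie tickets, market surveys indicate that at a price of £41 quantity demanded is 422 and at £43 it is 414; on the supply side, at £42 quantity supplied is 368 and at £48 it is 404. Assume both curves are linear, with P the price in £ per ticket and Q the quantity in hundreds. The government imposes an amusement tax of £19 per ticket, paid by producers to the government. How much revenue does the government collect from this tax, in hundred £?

Demand slope: (414 − 422)/(43 − 41) = -4, so Qd = 586 − 4P.
Supply slope: (404 − 368)/(48 − 42) = 6, so Qs = 6P + 116.
Before the tax: set 586 − 4P = 6P + 116 → P* = £47, Q* = 398.
With the tax collected from producers, supply shifts: Qs = 6(P − 19) + 116.
New equilibrium: buyers pay £58.4, producers receive £39.4, Q = 352.4. (Wedge: Pb − Ps = 19.)
Revenue = t · Q = 19 · 352.4 = £6695.6.

Tax revenue = £6695.6 hundred.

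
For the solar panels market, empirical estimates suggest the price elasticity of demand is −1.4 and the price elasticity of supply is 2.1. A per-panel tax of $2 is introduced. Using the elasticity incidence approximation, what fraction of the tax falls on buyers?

Buyers' share ≈ 0.6.

Incidence ratio: buyers' share ≈ εs / (εs + |εd|) = 2.1 / (2.1 + 1.4) = 0.6.
Supply is the more elastic side, so buyers bear the larger share.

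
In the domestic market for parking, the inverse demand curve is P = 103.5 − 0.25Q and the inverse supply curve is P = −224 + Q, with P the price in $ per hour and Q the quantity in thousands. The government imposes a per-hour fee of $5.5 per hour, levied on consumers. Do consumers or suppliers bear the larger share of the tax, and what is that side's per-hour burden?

Rewrite in direct form: Qd = 414 − 4P and Qs = P + 224.
Without the tax, 414 − 4P = P + 224 gives 5P = 190, so P* = $38 and Q* = 262.
With the tax collected from consumers, demand (in seller-price terms) shifts: Qd = 414 − 4(P + 5.5).
Solving gives Q = 257.6 with consumers paying $39.1 and suppliers receiving $33.6 (the $5.5 wedge).
Per-hour burden: consumers $1.1, suppliers $4.4.
Suppliers take the larger share because supply is less price-elastic here (demand slope 4 vs supply slope 1).
The less price-elastic side of the market bears the larger share of a per-unit tax.

Suppliers bear the larger share: $4.4 per hour.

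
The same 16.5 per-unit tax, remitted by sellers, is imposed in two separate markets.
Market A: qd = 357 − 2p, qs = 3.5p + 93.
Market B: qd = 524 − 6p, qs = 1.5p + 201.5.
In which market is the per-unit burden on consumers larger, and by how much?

Market A, by 7.2.

Market A: pre-tax p* = 48, q* = 261; post-tax q = 240; per-unit burden on consumers = 10.5.
Market B: pre-tax p* = 43, q* = 266; post-tax q = 246.2; per-unit burden on consumers = 3.3.
Difference: 10.5 vs 3.3 → market A is larger by 7.2.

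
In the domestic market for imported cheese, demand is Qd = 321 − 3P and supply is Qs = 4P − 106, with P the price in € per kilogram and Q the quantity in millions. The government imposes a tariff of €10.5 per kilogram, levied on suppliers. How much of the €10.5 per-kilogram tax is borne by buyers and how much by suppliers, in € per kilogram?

Without the tax, 321 − 3P = 4P − 106 gives 7P = 427, so P* = €61 and Q* = 138.
With the tax collected from suppliers, supply shifts: Qs = 4(P − 10.5) − 106.
New equilibrium: buyers pay €67, suppliers receive €56.5, Q = 120. (Wedge: Pb − Ps = 10.5.)
Burden on buyers: €6; on suppliers: €4.5. (They sum to €10.5.)

Buyers bear €6 per kilogram; suppliers bear €4.5 per kilogram.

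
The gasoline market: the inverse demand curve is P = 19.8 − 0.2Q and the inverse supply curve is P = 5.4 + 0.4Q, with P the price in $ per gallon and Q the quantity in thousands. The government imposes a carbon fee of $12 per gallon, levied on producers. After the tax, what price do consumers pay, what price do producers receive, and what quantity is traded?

Rewrite in direct form: Qd = 99 − 5P and Qs = 2.5P − 13.5.
Without the tax, 99 − 5P = 2.5P − 13.5 gives 7.5P = 112.5, so P* = $15 and Q* = 24.
With the tax collected from producers, supply shifts: Qs = 2.5(P − 12) − 13.5.
New equilibrium: consumers pay $19, producers receive $7, Q = 4. (Wedge: Pb − Ps = 12.)

Consumers pay $19; producers receive $7; quantity = 4.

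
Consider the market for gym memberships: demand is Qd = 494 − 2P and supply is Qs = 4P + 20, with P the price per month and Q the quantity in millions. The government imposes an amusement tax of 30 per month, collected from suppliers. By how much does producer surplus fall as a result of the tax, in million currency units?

Producer surplus falls by 3160 million.

Without the tax, 494 − 2P = 4P + 20 gives 6P = 474, so P* = 79 and Q* = 336.
With the tax collected from suppliers, supply shifts: Qs = 4(P − 30) + 20.
Solving gives Q = 296 with buyers paying 99 and suppliers receiving 69 (the 30 wedge).
ΔPS is the trapezoid between Q = 296 and Q = 336 of height 10: ½ · (336 + 296) · 10 = 3160.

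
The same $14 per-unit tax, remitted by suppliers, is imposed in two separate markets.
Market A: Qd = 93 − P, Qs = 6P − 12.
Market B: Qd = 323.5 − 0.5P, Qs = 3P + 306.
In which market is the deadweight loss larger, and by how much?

Market A: pre-tax P* = $15, Q* = 78; post-tax Q = 66; deadweight loss = $84.
Market B: pre-tax P* = $5, Q* = 321; post-tax Q = 315; deadweight loss = $42.
Difference: $84 vs $42 → market A is larger by $42.

Market A, by $42.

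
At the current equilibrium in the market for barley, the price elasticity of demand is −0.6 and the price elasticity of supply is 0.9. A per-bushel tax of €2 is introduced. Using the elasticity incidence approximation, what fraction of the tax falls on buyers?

Incidence ratio: buyers' share ≈ εs / (εs + |εd|) = 0.9 / (0.9 + 0.6) = 0.6.
Supply is the more elastic side, so buyers bear the larger share.

Buyers' share ≈ 0.6.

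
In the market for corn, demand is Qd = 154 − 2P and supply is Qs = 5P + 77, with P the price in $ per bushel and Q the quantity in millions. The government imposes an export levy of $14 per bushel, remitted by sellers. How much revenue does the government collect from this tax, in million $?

Tax revenue = $1568 million.

Without the tax, 154 − 2P = 5P + 77 gives 7P = 77, so P* = $11 and Q* = 132.
With the tax collected from sellers, supply shifts: Qs = 5(P − 14) + 77.
Solving gives Q = 112 with buyers paying $21 and sellers receiving $7 (the $14 wedge).
Revenue = t · Q = 14 · 112 = $1568.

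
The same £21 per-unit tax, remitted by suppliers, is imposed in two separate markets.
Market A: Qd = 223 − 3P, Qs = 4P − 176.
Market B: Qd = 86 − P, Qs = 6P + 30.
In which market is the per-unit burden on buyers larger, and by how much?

Market B, by £6.

Market A: pre-tax P* = £57, Q* = 52; post-tax Q = 16; per-unit burden on buyers = £12.
Market B: pre-tax P* = £8, Q* = 78; post-tax Q = 60; per-unit burden on buyers = £18.
Difference: £12 vs £18 → market B is larger by £6.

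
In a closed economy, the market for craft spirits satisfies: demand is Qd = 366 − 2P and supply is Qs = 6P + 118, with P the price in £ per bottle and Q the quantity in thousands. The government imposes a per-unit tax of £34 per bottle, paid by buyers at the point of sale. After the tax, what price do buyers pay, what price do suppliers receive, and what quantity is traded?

Buyers pay £56.5; suppliers receive £22.5; quantity = 253.

Before the tax: set 366 − 2P = 6P + 118 → P* = £31, Q* = 304.
With the tax collected from buyers, demand (in seller-price terms) shifts: Qd = 366 − 2(P + 34).
Solving gives Q = 253 with buyers paying £56.5 and suppliers receiving £22.5 (the £34 wedge).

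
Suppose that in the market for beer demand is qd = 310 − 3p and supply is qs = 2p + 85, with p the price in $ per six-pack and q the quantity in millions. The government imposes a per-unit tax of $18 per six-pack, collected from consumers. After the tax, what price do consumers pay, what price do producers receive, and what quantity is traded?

Consumers pay $52.2; producers receive $34.2; quantity = 153.4.

Without the tax, 310 − 3p = 2p + 85 gives 5p = 225, so p* = $45 and q* = 175.
With the tax collected from consumers, demand (in seller-price terms) shifts: qd = 310 − 3(p + 18).
New equilibrium: consumers pay $52.2, producers receive $34.2, q = 153.4. (Wedge: pb − ps = 18.)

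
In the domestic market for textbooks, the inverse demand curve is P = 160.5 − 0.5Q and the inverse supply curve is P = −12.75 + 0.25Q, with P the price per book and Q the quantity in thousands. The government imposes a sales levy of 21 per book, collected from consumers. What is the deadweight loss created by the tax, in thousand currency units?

Deadweight loss = 294 thousand.

Rewrite in direct form: Qd = 321 − 2P and Qs = 4P + 51.
Without the tax, 321 − 2P = 4P + 51 gives 6P = 270, so P* = 45 and Q* = 231.
With the tax collected from consumers, demand (in seller-price terms) shifts: Qd = 321 − 2(P + 21).
Solving gives Q = 203 with consumers paying 59 and producers receiving 38 (the 21 wedge).
Quantity falls by |ΔQ| = |231 − 203| = 28.
DWL = ½ · t · |ΔQ| = ½ · 21 · 28 = 294.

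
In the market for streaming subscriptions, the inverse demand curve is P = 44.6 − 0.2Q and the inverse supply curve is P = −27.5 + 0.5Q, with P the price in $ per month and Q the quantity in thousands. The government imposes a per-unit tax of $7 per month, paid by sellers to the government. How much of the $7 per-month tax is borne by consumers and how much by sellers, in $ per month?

Consumers bear $2 per month; sellers bear $5 per month.

Inverting to Q(P) form: Qd = 223 − 5P; Qs = 2P + 55.
Without the tax, 223 − 5P = 2P + 55 gives 7P = 168, so P* = $24 and Q* = 103.
With the tax collected from sellers, supply shifts: Qs = 2(P − 7) + 55.
New equilibrium: consumers pay $26, sellers receive $19, Q = 93. (Wedge: Pb − Ps = 7.)
Burden on consumers: $2; on sellers: $5. (They sum to $7.)
The less price-elastic side of the market bears the larger share of a per-unit tax.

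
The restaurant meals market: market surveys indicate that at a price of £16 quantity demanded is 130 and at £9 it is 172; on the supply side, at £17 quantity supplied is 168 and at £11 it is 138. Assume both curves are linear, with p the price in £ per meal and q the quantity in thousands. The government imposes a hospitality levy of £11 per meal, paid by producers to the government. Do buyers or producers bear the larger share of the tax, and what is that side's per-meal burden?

Producers bear the larger share: £6 per meal.

Demand slope: (172 − 130)/(9 − 16) = -6, so qd = 226 − 6p.
Supply slope: (138 − 168)/(11 − 17) = 5, so qs = 5p + 83.
Without the tax, 226 − 6p = 5p + 83 gives 11p = 143, so p* = £13 and q* = 148.
With the tax collected from producers, supply shifts: qs = 5(p − 11) + 83.
Solving gives q = 118 with buyers paying £18 and producers receiving £7 (the £11 wedge).
Per-meal burden: buyers £5, producers £6.
Producers take the larger share because supply is less price-elastic here (demand slope 6 vs supply slope 5).
The less price-elastic side of the market bears the larger share of a per-unit tax.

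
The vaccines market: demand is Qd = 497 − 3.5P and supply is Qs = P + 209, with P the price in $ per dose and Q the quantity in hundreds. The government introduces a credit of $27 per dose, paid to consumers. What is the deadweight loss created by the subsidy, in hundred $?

Before the subsidy: set 497 − 3.5P = P + 209 → P* = $64, Q* = 273.
With a per-unit subsidy paid to consumers, each effectively pays P − 27, so demand becomes Qd = 497 − 3.5(P − 27).
New equilibrium: consumers pay $58, producers receive $85, Q = 294. (Wedge: Pb − Ps = −27.)
Quantity rises by |ΔQ| = |273 − 294| = 21.
DWL = ½ · t · |ΔQ| = ½ · 27 · 21 = $283.5.

Deadweight loss = $283.5 hundred.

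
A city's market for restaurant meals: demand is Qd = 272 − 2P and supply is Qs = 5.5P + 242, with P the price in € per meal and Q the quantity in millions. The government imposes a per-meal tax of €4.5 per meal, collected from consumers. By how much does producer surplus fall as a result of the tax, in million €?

Without the tax, 272 − 2P = 5.5P + 242 gives 7.5P = 30, so P* = €4 and Q* = 264.
With the tax collected from consumers, demand (in seller-price terms) shifts: Qd = 272 − 2(P + 4.5).
Solving gives Q = 257.4 with consumers paying €7.3 and producers receiving €2.8 (the €4.5 wedge).
ΔPS is the trapezoid between Q = 257.4 and Q = 264 of height €1.2: ½ · (264 + 257.4) · 1.2 = €312.84.

Producer surplus falls by €312.84 million.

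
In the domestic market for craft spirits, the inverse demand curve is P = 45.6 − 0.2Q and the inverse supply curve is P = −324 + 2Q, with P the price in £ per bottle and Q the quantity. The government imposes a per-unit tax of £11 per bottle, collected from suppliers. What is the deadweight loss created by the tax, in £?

Rewrite in direct form: Qd = 228 − 5P and Qs = 0.5P + 162.
Without the tax, 228 − 5P = 0.5P + 162 gives 5.5P = 66, so P* = £12 and Q* = 168.
With the tax collected from suppliers, supply shifts: Qs = 0.5(P − 11) + 162.
Solving gives Q = 163 with buyers paying £13 and suppliers receiving £2 (the £11 wedge).
Quantity falls by |ΔQ| = |168 − 163| = 5.
DWL = ½ · t · |ΔQ| = ½ · 11 · 5 = £27.5.

Deadweight loss = £27.5.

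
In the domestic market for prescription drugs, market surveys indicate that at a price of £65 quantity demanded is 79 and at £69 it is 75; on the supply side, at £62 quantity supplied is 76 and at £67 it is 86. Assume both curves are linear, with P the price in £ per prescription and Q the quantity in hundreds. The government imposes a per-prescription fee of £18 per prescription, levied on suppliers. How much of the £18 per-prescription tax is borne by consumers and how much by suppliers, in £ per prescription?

Demand slope: (75 − 79)/(69 − 65) = -1, so Qd = 144 − P.
Supply slope: (86 − 76)/(67 − 62) = 2, so Qs = 2P − 48.
Without the tax, 144 − P = 2P − 48 gives 3P = 192, so P* = £64 and Q* = 80.
With the tax collected from suppliers, supply shifts: Qs = 2(P − 18) − 48.
Solving gives Q = 68 with consumers paying £76 and suppliers receiving £58 (the £18 wedge).
Burden on consumers: £12; on suppliers: £6. (They sum to £18.)

Consumers bear £12 per prescription; suppliers bear £6 per prescription.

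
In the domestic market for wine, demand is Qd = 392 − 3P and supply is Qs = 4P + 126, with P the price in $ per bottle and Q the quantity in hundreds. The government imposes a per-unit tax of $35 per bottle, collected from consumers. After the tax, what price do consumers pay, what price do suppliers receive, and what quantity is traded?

Consumers pay $58; suppliers receive $23; quantity = 218.

Without the tax, 392 − 3P = 4P + 126 gives 7P = 266, so P* = $38 and Q* = 278.
With the tax collected from consumers, demand (in seller-price terms) shifts: Qd = 392 − 3(P + 35).
New equilibrium: consumers pay $58, suppliers receive $23, Q = 218. (Wedge: Pb − Ps = 35.)
The less price-elastic side of the market bears the larger share of a per-unit tax.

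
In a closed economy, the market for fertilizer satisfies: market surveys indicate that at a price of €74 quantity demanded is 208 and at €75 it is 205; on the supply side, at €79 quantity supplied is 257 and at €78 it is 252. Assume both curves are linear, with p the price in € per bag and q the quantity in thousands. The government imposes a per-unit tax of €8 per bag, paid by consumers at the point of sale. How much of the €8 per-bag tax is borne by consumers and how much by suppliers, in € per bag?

Demand slope: (205 − 208)/(75 − 74) = -3, so qd = 430 − 3p.
Supply slope: (252 − 257)/(78 − 79) = 5, so qs = 5p − 138.
Without the tax, 430 − 3p = 5p − 138 gives 8p = 568, so p* = €71 and q* = 217.
With the tax collected from consumers, demand (in seller-price terms) shifts: qd = 430 − 3(p + 8).
New equilibrium: consumers pay €76, suppliers receive €68, q = 202. (Wedge: pb − ps = 8.)
Burden on consumers: €5; on suppliers: €3. (They sum to €8.)
The less price-elastic side of the market bears the larger share of a per-unit tax.

Consumers bear €5 per bag; suppliers bear €3 per bag.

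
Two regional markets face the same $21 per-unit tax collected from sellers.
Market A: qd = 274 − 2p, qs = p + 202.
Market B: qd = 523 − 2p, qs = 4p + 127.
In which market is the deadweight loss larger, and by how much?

Market B, by $147.

Market A: pre-tax p* = $24, q* = 226; post-tax q = 212; deadweight loss = $147.
Market B: pre-tax p* = $66, q* = 391; post-tax q = 363; deadweight loss = $294.
Difference: $147 vs $294 → market B is larger by $147.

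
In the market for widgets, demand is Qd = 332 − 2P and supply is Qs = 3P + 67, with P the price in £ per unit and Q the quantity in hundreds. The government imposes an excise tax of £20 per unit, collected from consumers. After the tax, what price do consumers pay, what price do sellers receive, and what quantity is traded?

Without the tax, 332 − 2P = 3P + 67 gives 5P = 265, so P* = £53 and Q* = 226.
With the tax collected from consumers, demand (in seller-price terms) shifts: Qd = 332 − 2(P + 20).
New equilibrium: consumers pay £65, sellers receive £45, Q = 202. (Wedge: Pb − Ps = 20.)

Consumers pay £65; sellers receive £45; quantity = 202.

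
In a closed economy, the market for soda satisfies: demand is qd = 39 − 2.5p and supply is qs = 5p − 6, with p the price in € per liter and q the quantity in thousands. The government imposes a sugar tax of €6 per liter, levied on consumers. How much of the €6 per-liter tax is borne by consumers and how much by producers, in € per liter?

Without the tax, 39 − 2.5p = 5p − 6 gives 7.5p = 45, so p* = €6 and q* = 24.
With the tax collected from consumers, demand (in seller-price terms) shifts: qd = 39 − 2.5(p + 6).
Solving gives q = 14 with consumers paying €10 and producers receiving €4 (the €6 wedge).
Burden on consumers: €4; on producers: €2. (They sum to €6.)

Consumers bear €4 per liter; producers bear €2 per liter.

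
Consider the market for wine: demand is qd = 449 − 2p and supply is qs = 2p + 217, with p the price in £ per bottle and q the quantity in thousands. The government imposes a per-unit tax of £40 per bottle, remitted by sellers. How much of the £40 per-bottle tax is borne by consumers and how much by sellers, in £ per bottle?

Consumers bear £20 per bottle; sellers bear £20 per bottle.

Before the tax: set 449 − 2p = 2p + 217 → p* = £58, q* = 333.
With the tax collected from sellers, supply shifts: qs = 2(p − 40) + 217.
Solving gives q = 293 with consumers paying £78 and sellers receiving £38 (the £40 wedge).
Burden on consumers: £20; on sellers: £20. (They sum to £40.)
The less price-elastic side of the market bears the larger share of a per-unit tax.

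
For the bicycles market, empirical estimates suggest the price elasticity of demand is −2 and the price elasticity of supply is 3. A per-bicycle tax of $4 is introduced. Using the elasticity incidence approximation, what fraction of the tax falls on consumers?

Consumers' share ≈ 0.6.

Incidence ratio: consumers' share ≈ εs / (εs + |εd|) = 3 / (3 + 2) = 0.6.
Supply is the more elastic side, so consumers bear the larger share.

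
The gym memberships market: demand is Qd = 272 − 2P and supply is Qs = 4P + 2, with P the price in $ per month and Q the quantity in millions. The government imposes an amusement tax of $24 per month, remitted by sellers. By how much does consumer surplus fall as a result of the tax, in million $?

Without the tax, 272 − 2P = 4P + 2 gives 6P = 270, so P* = $45 and Q* = 182.
With the tax collected from sellers, supply shifts: Qs = 4(P − 24) + 2.
Solving gives Q = 150 with consumers paying $61 and sellers receiving $37 (the $24 wedge).
ΔCS is the trapezoid between Q = 150 and Q = 182 of height $16: ½ · (182 + 150) · 16 = $2656.

Consumer surplus falls by $2656 million.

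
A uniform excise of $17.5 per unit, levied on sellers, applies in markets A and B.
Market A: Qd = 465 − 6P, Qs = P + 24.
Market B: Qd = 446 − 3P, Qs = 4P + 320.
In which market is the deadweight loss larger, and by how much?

Market A: pre-tax P* = $63, Q* = 87; post-tax Q = 72; deadweight loss = $131.25.
Market B: pre-tax P* = $18, Q* = 392; post-tax Q = 362; deadweight loss = $262.5.
Difference: $131.25 vs $262.5 → market B is larger by $131.25.

Market B, by $131.25.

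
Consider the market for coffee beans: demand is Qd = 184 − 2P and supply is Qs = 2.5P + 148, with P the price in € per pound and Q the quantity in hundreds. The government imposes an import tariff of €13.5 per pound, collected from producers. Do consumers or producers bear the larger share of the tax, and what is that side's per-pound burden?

Consumers bear the larger share: €7.5 per pound.

Without the tax, 184 − 2P = 2.5P + 148 gives 4.5P = 36, so P* = €8 and Q* = 168.
With the tax collected from producers, supply shifts: Qs = 2.5(P − 13.5) + 148.
New equilibrium: consumers pay €15.5, producers receive €2, Q = 153. (Wedge: Pb − Ps = 13.5.)
Per-pound burden: consumers €7.5, producers €6.
Consumers take the larger share because demand is less price-elastic here (demand slope 2 vs supply slope 2.5).
The less price-elastic side of the market bears the larger share of a per-unit tax.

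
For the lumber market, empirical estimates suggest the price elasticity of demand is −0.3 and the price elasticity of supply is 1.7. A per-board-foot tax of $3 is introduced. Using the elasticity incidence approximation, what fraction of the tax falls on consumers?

Consumers' share ≈ 0.85.

Incidence ratio: consumers' share ≈ εs / (εs + |εd|) = 1.7 / (1.7 + 0.3) = 0.85.
Supply is the more elastic side, so consumers bear the larger share.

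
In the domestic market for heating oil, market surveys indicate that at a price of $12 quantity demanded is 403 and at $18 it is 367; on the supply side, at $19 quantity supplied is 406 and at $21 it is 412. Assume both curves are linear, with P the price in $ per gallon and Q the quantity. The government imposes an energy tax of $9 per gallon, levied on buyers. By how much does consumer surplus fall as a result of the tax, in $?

Consumer surplus falls by $1146.

Demand slope: (367 − 403)/(18 − 12) = -6, so Qd = 475 − 6P.
Supply slope: (412 − 406)/(21 − 19) = 3, so Qs = 3P + 349.
Before the tax: set 475 − 6P = 3P + 349 → P* = $14, Q* = 391.
With the tax collected from buyers, demand (in seller-price terms) shifts: Qd = 475 − 6(P + 9).
New equilibrium: buyers pay $17, producers receive $8, Q = 373. (Wedge: Pb − Ps = 9.)
ΔCS is the trapezoid between Q = 373 and Q = 391 of height $3: ½ · (391 + 373) · 3 = $1146.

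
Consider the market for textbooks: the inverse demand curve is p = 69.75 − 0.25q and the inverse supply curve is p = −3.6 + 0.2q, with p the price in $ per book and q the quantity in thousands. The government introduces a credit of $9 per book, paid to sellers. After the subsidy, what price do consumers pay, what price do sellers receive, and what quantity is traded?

Consumers pay $24; sellers receive $33; quantity = 183.

Rewrite in direct form: qd = 279 − 4p and qs = 5p + 18.
Before the subsidy: set 279 − 4p = 5p + 18 → p* = $29, q* = 163.
With a per-unit subsidy paid to sellers, each receives p + 9 per unit sold, so supply becomes qs = 5(p + 9) + 18.
Solving gives q = 183 with consumers paying $24 and sellers receiving $33 (the $9 wedge).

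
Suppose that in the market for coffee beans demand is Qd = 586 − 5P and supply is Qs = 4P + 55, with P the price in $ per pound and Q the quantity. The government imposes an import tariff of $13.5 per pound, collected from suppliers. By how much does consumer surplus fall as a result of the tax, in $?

Without the tax, 586 − 5P = 4P + 55 gives 9P = 531, so P* = $59 and Q* = 291.
With the tax collected from suppliers, supply shifts: Qs = 4(P − 13.5) + 55.
New equilibrium: buyers pay $65, suppliers receive $51.5, Q = 261. (Wedge: Pb − Ps = 13.5.)
ΔCS is the trapezoid between Q = 261 and Q = 291 of height $6: ½ · (291 + 261) · 6 = $1656.

Consumer surplus falls by $1656.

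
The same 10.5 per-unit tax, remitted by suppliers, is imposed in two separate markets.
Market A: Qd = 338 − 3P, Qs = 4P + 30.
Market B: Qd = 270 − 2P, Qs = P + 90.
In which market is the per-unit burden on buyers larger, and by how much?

Market A, by 2.5.

Market A: pre-tax P* = 44, Q* = 206; post-tax Q = 188; per-unit burden on buyers = 6.
Market B: pre-tax P* = 60, Q* = 150; post-tax Q = 143; per-unit burden on buyers = 3.5.
Difference: 6 vs 3.5 → market A is larger by 2.5.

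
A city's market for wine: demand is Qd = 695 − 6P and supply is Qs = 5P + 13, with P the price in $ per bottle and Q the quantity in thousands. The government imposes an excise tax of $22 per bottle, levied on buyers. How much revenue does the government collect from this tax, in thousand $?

Before the tax: set 695 − 6P = 5P + 13 → P* = $62, Q* = 323.
With the tax collected from buyers, demand (in seller-price terms) shifts: Qd = 695 − 6(P + 22).
New equilibrium: buyers pay $72, producers receive $50, Q = 263. (Wedge: Pb − Ps = 22.)
Revenue = t · Q = 22 · 263 = $5786.

Tax revenue = $5786 thousand.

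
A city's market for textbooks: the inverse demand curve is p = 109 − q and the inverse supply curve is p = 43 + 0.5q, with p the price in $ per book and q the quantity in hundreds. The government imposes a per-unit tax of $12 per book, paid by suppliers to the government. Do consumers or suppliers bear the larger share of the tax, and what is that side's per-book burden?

Consumers bear the larger share: $8 per book.

Rewrite in direct form: qd = 109 − p and qs = 2p − 86.
Before the tax: set 109 − p = 2p − 86 → p* = $65, q* = 44.
With the tax collected from suppliers, supply shifts: qs = 2(p − 12) − 86.
New equilibrium: consumers pay $73, suppliers receive $61, q = 36. (Wedge: pb − ps = 12.)
Per-book burden: consumers $8, suppliers $4.
Consumers take the larger share because demand is less price-elastic here (demand slope 1 vs supply slope 2).
The less price-elastic side of the market bears the larger share of a per-unit tax.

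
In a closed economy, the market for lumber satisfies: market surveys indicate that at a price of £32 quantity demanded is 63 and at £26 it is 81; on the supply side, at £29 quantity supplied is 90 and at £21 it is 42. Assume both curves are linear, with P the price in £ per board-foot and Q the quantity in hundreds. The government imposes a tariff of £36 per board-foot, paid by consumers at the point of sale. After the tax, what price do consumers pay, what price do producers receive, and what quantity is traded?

Demand slope: (81 − 63)/(26 − 32) = -3, so Qd = 159 − 3P.
Supply slope: (42 − 90)/(21 − 29) = 6, so Qs = 6P − 84.
Without the tax, 159 − 3P = 6P − 84 gives 9P = 243, so P* = £27 and Q* = 78.
With the tax collected from consumers, demand (in seller-price terms) shifts: Qd = 159 − 3(P + 36).
Solving gives Q = 6 with consumers paying £51 and producers receiving £15 (the £36 wedge).
The less price-elastic side of the market bears the larger share of a per-unit tax.

Consumers pay £51; producers receive £15; quantity = 6.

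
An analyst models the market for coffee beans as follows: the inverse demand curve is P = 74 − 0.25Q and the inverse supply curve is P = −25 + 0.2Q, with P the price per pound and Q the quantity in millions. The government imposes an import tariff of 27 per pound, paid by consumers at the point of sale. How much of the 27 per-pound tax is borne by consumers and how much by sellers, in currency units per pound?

Rewrite in direct form: Qd = 296 − 4P and Qs = 5P + 125.
Without the tax, 296 − 4P = 5P + 125 gives 9P = 171, so P* = 19 and Q* = 220.
With the tax collected from consumers, demand (in seller-price terms) shifts: Qd = 296 − 4(P + 27).
New equilibrium: consumers pay 34, sellers receive 7, Q = 160. (Wedge: Pb − Ps = 27.)
Burden on consumers: 15; on sellers: 12. (They sum to 27.)
The less price-elastic side of the market bears the larger share of a per-unit tax.

Consumers bear 15 per pound; sellers bear 12 per pound.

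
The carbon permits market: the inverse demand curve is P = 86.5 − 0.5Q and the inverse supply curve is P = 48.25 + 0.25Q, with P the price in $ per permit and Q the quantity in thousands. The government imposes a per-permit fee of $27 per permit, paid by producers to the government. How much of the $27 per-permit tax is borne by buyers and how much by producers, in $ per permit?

Buyers bear $18 per permit; producers bear $9 per permit.

Inverting to Q(P) form: Qd = 173 − 2P; Qs = 4P − 193.
Before the tax: set 173 − 2P = 4P − 193 → P* = $61, Q* = 51.
With the tax collected from producers, supply shifts: Qs = 4(P − 27) − 193.
New equilibrium: buyers pay $79, producers receive $52, Q = 15. (Wedge: Pb − Ps = 27.)
Burden on buyers: $18; on producers: $9. (They sum to $27.)
The less price-elastic side of the market bears the larger share of a per-unit tax.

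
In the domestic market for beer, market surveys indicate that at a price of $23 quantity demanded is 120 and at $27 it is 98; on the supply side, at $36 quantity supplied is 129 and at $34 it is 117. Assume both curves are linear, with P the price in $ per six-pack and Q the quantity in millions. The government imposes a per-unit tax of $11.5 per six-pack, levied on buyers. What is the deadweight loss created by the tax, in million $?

Deadweight loss = $189.75 million.

Demand slope: (98 − 120)/(27 − 23) = -5.5, so Qd = 246.5 − 5.5P.
Supply slope: (117 − 129)/(34 − 36) = 6, so Qs = 6P − 87.
Without the tax, 246.5 − 5.5P = 6P − 87 gives 11.5P = 333.5, so P* = $29 and Q* = 87.
With the tax collected from buyers, demand (in seller-price terms) shifts: Qd = 246.5 − 5.5(P + 11.5).
New equilibrium: buyers pay $35, producers receive $23.5, Q = 54. (Wedge: Pb − Ps = 11.5.)
Quantity falls by |ΔQ| = |87 − 54| = 33.
DWL = ½ · t · |ΔQ| = ½ · 11.5 · 33 = $189.75.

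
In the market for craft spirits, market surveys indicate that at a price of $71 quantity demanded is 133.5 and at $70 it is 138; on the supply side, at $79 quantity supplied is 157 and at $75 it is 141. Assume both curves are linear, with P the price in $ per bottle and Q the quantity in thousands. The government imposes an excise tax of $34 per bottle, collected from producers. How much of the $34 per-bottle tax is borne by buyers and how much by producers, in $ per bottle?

Buyers bear $16 per bottle; producers bear $18 per bottle.

Demand slope: (138 − 133.5)/(70 − 71) = -4.5, so Qd = 453 − 4.5P.
Supply slope: (141 − 157)/(75 − 79) = 4, so Qs = 4P − 159.
Before the tax: set 453 − 4.5P = 4P − 159 → P* = $72, Q* = 129.
With the tax collected from producers, supply shifts: Qs = 4(P − 34) − 159.
Solving gives Q = 57 with buyers paying $88 and producers receiving $54 (the $34 wedge).
Burden on buyers: $16; on producers: $18. (They sum to $34.)
The less price-elastic side of the market bears the larger share of a per-unit tax.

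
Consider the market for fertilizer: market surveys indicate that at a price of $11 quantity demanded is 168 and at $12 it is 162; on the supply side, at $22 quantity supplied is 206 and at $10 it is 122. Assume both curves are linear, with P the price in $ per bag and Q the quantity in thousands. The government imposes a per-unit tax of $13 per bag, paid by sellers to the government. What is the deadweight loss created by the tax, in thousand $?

Deadweight loss = $273 thousand.

Demand slope: (162 − 168)/(12 − 11) = -6, so Qd = 234 − 6P.
Supply slope: (122 − 206)/(10 − 22) = 7, so Qs = 7P + 52.
Before the tax: set 234 − 6P = 7P + 52 → P* = $14, Q* = 150.
With the tax collected from sellers, supply shifts: Qs = 7(P − 13) + 52.
New equilibrium: consumers pay $21, sellers receive $8, Q = 108. (Wedge: Pb − Ps = 13.)
Quantity falls by |ΔQ| = |150 − 108| = 42.
DWL = ½ · t · |ΔQ| = ½ · 13 · 42 = $273.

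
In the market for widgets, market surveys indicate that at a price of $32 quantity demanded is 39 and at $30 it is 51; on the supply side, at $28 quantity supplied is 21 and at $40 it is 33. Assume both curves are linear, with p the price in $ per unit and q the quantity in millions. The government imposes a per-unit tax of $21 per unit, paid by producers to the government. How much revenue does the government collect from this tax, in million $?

Tax revenue = $189 million.

Demand slope: (51 − 39)/(30 − 32) = -6, so qd = 231 − 6p.
Supply slope: (33 − 21)/(40 − 28) = 1, so qs = p − 7.
Without the tax, 231 − 6p = p − 7 gives 7p = 238, so p* = $34 and q* = 27.
With the tax collected from producers, supply shifts: qs = (p − 21) − 7.
New equilibrium: buyers pay $37, producers receive $16, q = 9. (Wedge: pb − ps = 21.)
Revenue = t · Q = 21 · 9 = $189.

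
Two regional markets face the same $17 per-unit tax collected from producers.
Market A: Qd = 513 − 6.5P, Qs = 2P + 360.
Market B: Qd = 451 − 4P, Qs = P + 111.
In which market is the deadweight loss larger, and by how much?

Market A: pre-tax P* = $18, Q* = 396; post-tax Q = 370; deadweight loss = $221.
Market B: pre-tax P* = $68, Q* = 179; post-tax Q = 165.4; deadweight loss = $115.6.
Difference: $221 vs $115.6 → market A is larger by $105.4.

Market A, by $105.4.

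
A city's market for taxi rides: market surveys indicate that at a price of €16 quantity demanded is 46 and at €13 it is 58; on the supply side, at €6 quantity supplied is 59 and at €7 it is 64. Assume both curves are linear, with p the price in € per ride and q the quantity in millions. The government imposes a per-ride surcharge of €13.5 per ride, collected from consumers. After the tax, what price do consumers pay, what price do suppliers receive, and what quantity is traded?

Consumers pay €16.5; suppliers receive €3; quantity = 44.

Demand slope: (58 − 46)/(13 − 16) = -4, so qd = 110 − 4p.
Supply slope: (64 − 59)/(7 − 6) = 5, so qs = 5p + 29.
Without the tax, 110 − 4p = 5p + 29 gives 9p = 81, so p* = €9 and q* = 74.
With the tax collected from consumers, demand (in seller-price terms) shifts: qd = 110 − 4(p + 13.5).
New equilibrium: consumers pay €16.5, suppliers receive €3, q = 44. (Wedge: pb − ps = 13.5.)
The less price-elastic side of the market bears the larger share of a per-unit tax.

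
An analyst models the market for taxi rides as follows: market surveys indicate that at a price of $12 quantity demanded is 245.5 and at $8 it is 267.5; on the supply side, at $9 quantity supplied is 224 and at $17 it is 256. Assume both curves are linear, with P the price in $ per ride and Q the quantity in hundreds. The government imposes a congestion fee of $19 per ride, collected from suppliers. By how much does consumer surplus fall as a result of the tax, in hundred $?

Demand slope: (267.5 − 245.5)/(8 − 12) = -5.5, so Qd = 311.5 − 5.5P.
Supply slope: (256 − 224)/(17 − 9) = 4, so Qs = 4P + 188.
Without the tax, 311.5 − 5.5P = 4P + 188 gives 9.5P = 123.5, so P* = $13 and Q* = 240.
With the tax collected from suppliers, supply shifts: Qs = 4(P − 19) + 188.
New equilibrium: buyers pay $21, suppliers receive $2, Q = 196. (Wedge: Pb − Ps = 19.)
ΔCS is the trapezoid between Q = 196 and Q = 240 of height $8: ½ · (240 + 196) · 8 = $1744.

Consumer surplus falls by $1744 hundred.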